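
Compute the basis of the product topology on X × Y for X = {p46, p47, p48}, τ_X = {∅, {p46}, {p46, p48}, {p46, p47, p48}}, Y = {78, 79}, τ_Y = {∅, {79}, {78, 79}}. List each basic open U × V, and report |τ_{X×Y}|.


Basis B = {∅ × ∅, {p46} × {79}, {p46} × {78, 79}, {p46, p48} × {79}, {p46, p47, p48} × {79}, {p46, p48} × {78, 79}, {p46, p47, p48} × {78, 79}}; |τ_{X×Y}| = 10.

Enumerate products U × V with U ∈ τ_X, V ∈ τ_Y (deduplicated):
  ∅ × ∅ = {} (∅)
  {p46} × {79} = {(p46,79)}
  {p46} × {78, 79} = {(p46,78), (p46,79)}
  {p46, p48} × {79} = {(p46,79), (p48,79)}
  {p46, p47, p48} × {79} = {(p46,79), (p47,79), (p48,79)}
  {p46, p48} × {78, 79} = {(p46,78), (p46,79), (p48,78), (p48,79)}
  {p46, p47, p48} × {78, 79} = {(p46,78), (p46,79), (p47,78), (p47,79), (p48,78), (p48,79)}
These 7 distinct sets form the basis B.
Close under arbitrary unions to get τ_{X×Y}; counting gives |τ_{X×Y}| = 10.


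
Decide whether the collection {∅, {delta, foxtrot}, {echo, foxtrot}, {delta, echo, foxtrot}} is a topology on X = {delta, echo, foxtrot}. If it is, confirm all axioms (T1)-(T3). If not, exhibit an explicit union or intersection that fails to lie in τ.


τ is NOT a topology on X.

Axiom (T1): ∅ ∈ τ? Yes; X ∈ τ? Yes.
Axiom (T2/T3): check pairwise unions and intersections of members of τ.
Counterexample for (T3): {delta, foxtrot} ∩ {echo, foxtrot} = {foxtrot} ∉ τ. Therefore τ is NOT a topology.


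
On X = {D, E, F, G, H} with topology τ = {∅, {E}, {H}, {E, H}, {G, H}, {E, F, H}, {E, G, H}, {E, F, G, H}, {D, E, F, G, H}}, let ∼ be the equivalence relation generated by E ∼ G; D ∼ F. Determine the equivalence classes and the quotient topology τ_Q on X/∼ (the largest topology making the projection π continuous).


X/∼ = {[D=F], [E=G], [H]}; |τ_Q| = 4.

Equivalence classes: [D=F], [E=G], [H].
Quotient map π: X → X/∼ sends D ↦ [D=F], E ↦ [E=G], F ↦ [D=F], G ↦ [E=G], H ↦ [H].
For each subset V ⊆ X/∼, compute π^{-1}(V) ⊆ X and check whether π^{-1}(V) ∈ τ. V is open in τ_Q iff π^{-1}(V) ∈ τ.
  V = {}: π^{-1}(V) = ∅ ∈ τ ✓.
  V = {[D=F]}: π^{-1}(V) = {D, F} ∉ τ ✗.
  V = {[E=G]}: π^{-1}(V) = {E, G} ∉ τ ✗.
  V = {[D=F], [E=G]}: π^{-1}(V) = {D, E, F, G} ∉ τ ✗.
  V = {[H]}: π^{-1}(V) = {H} ∈ τ ✓.
  V = {[D=F], [H]}: π^{-1}(V) = {D, F, H} ∉ τ ✗.
  V = {[E=G], [H]}: π^{-1}(V) = {E, G, H} ∈ τ ✓.
  V = {[D=F], [E=G], [H]}: π^{-1}(V) = {D, E, F, G, H} ∈ τ ✓.
Open sets in the quotient: τ_Q = {{}, {[H]}, {[E=G], [H]}, {[D=F], [E=G], [H]}} (4 elements).


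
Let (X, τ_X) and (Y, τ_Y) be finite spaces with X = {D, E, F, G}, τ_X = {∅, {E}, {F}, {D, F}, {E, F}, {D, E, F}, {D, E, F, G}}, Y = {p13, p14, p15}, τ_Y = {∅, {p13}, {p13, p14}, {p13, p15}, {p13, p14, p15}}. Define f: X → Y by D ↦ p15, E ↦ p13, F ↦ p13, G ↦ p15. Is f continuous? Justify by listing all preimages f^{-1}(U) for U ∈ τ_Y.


f IS continuous.

Compute f^{-1}(U) for each U ∈ τ_Y:
  U = ∅: f^{-1}(U) = ∅ ∈ τ_X ✓.
  U = {p13}: f^{-1}(U) = {E, F} ∈ τ_X ✓.
  U = {p13, p14}: f^{-1}(U) = {E, F} ∈ τ_X ✓.
  U = {p13, p15}: f^{-1}(U) = {D, E, F, G} ∈ τ_X ✓.
  U = {p13, p14, p15}: f^{-1}(U) = {D, E, F, G} ∈ τ_X ✓.
Every preimage lies in τ_X, so f IS continuous.


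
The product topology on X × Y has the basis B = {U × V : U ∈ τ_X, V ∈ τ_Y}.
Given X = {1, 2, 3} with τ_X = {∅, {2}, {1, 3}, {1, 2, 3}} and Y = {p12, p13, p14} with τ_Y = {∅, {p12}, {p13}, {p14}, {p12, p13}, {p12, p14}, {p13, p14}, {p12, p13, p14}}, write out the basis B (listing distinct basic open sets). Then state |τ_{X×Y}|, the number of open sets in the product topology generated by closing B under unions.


Basis B = {∅ × ∅, {2} × {p12}, {2} × {p13}, {2} × {p14}, {1, 3} × {p12}, {1, 3} × {p13}, {1, 3} × {p14}, {2} × {p12, p13}, {2} × {p12, p14}, {2} × {p13, p14}, {1, 2, 3} × {p12}, {1, 2, 3} × {p13}, {1, 2, 3} × {p14}, {2} × {p12, p13, p14}, {1, 3} × {p12, p13}, {1, 3} × {p12, p14}, {1, 3} × {p13, p14}, {1, 3} × {p12, p13, p14}, {1, 2, 3} × {p12, p13}, {1, 2, 3} × {p12, p14}, {1, 2, 3} × {p13, p14}, {1, 2, 3} × {p12, p13, p14}}; |τ_{X×Y}| = 64.

Enumerate products U × V with U ∈ τ_X, V ∈ τ_Y (deduplicated):
  ∅ × ∅ = {} (∅)
  {2} × {p12} = {(2,p12)}
  {2} × {p13} = {(2,p13)}
  {2} × {p14} = {(2,p14)}
  {1, 3} × {p12} = {(1,p12), (3,p12)}
  {1, 3} × {p13} = {(1,p13), (3,p13)}
  {1, 3} × {p14} = {(1,p14), (3,p14)}
  {2} × {p12, p13} = {(2,p12), (2,p13)}
  {2} × {p12, p14} = {(2,p12), (2,p14)}
  {2} × {p13, p14} = {(2,p13), (2,p14)}
  {1, 2, 3} × {p12} = {(1,p12), (2,p12), (3,p12)}
  {1, 2, 3} × {p13} = {(1,p13), (2,p13), (3,p13)}
  {1, 2, 3} × {p14} = {(1,p14), (2,p14), (3,p14)}
  {2} × {p12, p13, p14} = {(2,p12), (2,p13), (2,p14)}
  {1, 3} × {p12, p13} = {(1,p12), (1,p13), (3,p12), (3,p13)}
  {1, 3} × {p12, p14} = {(1,p12), (1,p14), (3,p12), (3,p14)}
  {1, 3} × {p13, p14} = {(1,p13), (1,p14), (3,p13), (3,p14)}
  {1, 3} × {p12, p13, p14} = {(1,p12), (1,p13), (1,p14), (3,p12), (3,p13), (3,p14)}
  {1, 2, 3} × {p12, p13} = {(1,p12), (1,p13), (2,p12), (2,p13), (3,p12), (3,p13)}
  {1, 2, 3} × {p12, p14} = {(1,p12), (1,p14), (2,p12), (2,p14), (3,p12), (3,p14)}
  {1, 2, 3} × {p13, p14} = {(1,p13), (1,p14), (2,p13), (2,p14), (3,p13), (3,p14)}
  {1, 2, 3} × {p12, p13, p14} = {(1,p12), (1,p13), (1,p14), (2,p12), (2,p13), (2,p14), (3,p12), (3,p13), (3,p14)}
These 22 distinct sets form the basis B.
Close under arbitrary unions to get τ_{X×Y}; counting gives |τ_{X×Y}| = 64.


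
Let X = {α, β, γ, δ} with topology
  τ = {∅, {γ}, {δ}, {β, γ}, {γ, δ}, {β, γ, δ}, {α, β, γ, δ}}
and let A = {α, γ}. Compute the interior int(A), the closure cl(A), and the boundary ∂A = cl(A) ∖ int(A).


int(A) = {γ}, cl(A) = {α, β, γ}, ∂A = {α, β}.

Closed sets in (X, τ) are complements of opens:
  closed(X, τ) = {∅, {α}, {α, β}, {α, δ}, {α, β, γ}, {α, β, δ}, {α, β, γ, δ}}.
int(A) = ⋃ {U ∈ τ : U ⊆ A}. Opens contained in A: ∅, {γ}.
Taking the union of these: int(A) = {γ}.
cl(A) = ⋂ {C closed : A ⊆ C}. Closed sets containing A: {α, β, γ}, {α, β, γ, δ}.
Intersecting these: cl(A) = {α, β, γ}.
∂A = cl(A) ∖ int(A) = {α, β, γ} ∖ {γ} = {α, β}.


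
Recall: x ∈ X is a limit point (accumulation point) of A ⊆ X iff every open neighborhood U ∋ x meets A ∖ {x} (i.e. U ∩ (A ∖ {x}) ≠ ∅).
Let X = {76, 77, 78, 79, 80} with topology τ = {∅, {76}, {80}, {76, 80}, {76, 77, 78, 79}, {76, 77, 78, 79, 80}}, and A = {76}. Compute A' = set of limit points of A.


A' = {77, 78, 79}

For each x ∈ X, list the open sets U ∈ τ with x ∈ U, then check whether U ∩ (A ∖ {x}) ≠ ∅ for every such U.
  x = 76: open {76} ∋ x has {76} ∩ (A ∖ {76}) = ∅, so x is NOT a limit point.
  x = 77: opens ∋ x are {76, 77, 78, 79}, {76, 77, 78, 79, 80}; each meets A ∖ {77}, so x IS a limit point.
  x = 78: opens ∋ x are {76, 77, 78, 79}, {76, 77, 78, 79, 80}; each meets A ∖ {78}, so x IS a limit point.
  x = 79: opens ∋ x are {76, 77, 78, 79}, {76, 77, 78, 79, 80}; each meets A ∖ {79}, so x IS a limit point.
  x = 80: open {80} ∋ x has {80} ∩ (A ∖ {80}) = ∅, so x is NOT a limit point.
Collecting: A' = {77, 78, 79}.


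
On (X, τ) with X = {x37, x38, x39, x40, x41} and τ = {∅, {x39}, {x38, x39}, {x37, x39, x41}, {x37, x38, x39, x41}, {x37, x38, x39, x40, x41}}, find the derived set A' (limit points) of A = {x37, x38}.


A' = {x40, x41}

For each x ∈ X, list the open sets U ∈ τ with x ∈ U, then check whether U ∩ (A ∖ {x}) ≠ ∅ for every such U.
  x = x37: open {x37, x39, x41} ∋ x has {x37, x39, x41} ∩ (A ∖ {x37}) = ∅, so x is NOT a limit point.
  x = x38: open {x38, x39} ∋ x has {x38, x39} ∩ (A ∖ {x38}) = ∅, so x is NOT a limit point.
  x = x39: open {x39} ∋ x has {x39} ∩ (A ∖ {x39}) = ∅, so x is NOT a limit point.
  x = x40: opens ∋ x are {x37, x38, x39, x40, x41}; each meets A ∖ {x40}, so x IS a limit point.
  x = x41: opens ∋ x are {x37, x39, x41}, {x37, x38, x39, x41}, {x37, x38, x39, x40, x41}; each meets A ∖ {x41}, so x IS a limit point.
Collecting: A' = {x40, x41}.


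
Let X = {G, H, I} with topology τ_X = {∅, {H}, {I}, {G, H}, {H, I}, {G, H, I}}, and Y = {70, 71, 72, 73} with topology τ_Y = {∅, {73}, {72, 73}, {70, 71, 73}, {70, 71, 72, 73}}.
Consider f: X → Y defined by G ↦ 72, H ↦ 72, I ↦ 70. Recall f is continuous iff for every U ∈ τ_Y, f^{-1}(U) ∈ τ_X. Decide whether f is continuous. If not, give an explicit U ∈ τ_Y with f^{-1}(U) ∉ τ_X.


f IS continuous.

Compute f^{-1}(U) for each U ∈ τ_Y:
  U = ∅: f^{-1}(U) = ∅ ∈ τ_X ✓.
  U = {73}: f^{-1}(U) = ∅ ∈ τ_X ✓.
  U = {72, 73}: f^{-1}(U) = {G, H} ∈ τ_X ✓.
  U = {70, 71, 73}: f^{-1}(U) = {I} ∈ τ_X ✓.
  U = {70, 71, 72, 73}: f^{-1}(U) = {G, H, I} ∈ τ_X ✓.
Every preimage lies in τ_X, so f IS continuous.


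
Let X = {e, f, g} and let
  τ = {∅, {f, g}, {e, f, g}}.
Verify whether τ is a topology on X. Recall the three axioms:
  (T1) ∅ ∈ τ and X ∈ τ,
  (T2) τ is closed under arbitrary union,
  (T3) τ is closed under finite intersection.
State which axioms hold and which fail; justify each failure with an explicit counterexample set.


τ IS a topology on X.

Axiom (T1): ∅ ∈ τ? Yes; X ∈ τ? Yes.
Axiom (T2/T3): check pairwise unions and intersections of members of τ.
All pairwise intersections and unions checked — each lies in τ. Therefore τ satisfies (T1), (T2), (T3): it IS a topology on X.


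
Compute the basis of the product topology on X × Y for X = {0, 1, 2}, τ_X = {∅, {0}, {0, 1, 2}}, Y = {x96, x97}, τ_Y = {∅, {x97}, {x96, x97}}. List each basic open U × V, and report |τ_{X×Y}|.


Basis B = {∅ × ∅, {0} × {x97}, {0} × {x96, x97}, {0, 1, 2} × {x97}, {0, 1, 2} × {x96, x97}}; |τ_{X×Y}| = 6.

Enumerate products U × V with U ∈ τ_X, V ∈ τ_Y (deduplicated):
  ∅ × ∅ = {} (∅)
  {0} × {x97} = {(0,x97)}
  {0} × {x96, x97} = {(0,x96), (0,x97)}
  {0, 1, 2} × {x97} = {(0,x97), (1,x97), (2,x97)}
  {0, 1, 2} × {x96, x97} = {(0,x96), (0,x97), (1,x96), (1,x97), (2,x96), (2,x97)}
These 5 distinct sets form the basis B.
Close under arbitrary unions to get τ_{X×Y}; counting gives |τ_{X×Y}| = 6.


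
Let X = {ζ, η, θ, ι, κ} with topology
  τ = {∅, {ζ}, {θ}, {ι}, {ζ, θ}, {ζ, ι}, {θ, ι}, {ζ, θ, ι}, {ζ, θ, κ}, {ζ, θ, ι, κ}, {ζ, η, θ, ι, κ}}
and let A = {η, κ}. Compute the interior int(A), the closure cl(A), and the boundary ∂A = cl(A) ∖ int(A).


int(A) = ∅, cl(A) = {η, κ}, ∂A = {η, κ}.

Closed sets in (X, τ) are complements of opens:
  closed(X, τ) = {∅, {η}, {η, ι}, {η, κ}, {ζ, η, κ}, {η, θ, κ}, {η, ι, κ}, {ζ, η, θ, κ}, {ζ, η, ι, κ}, {η, θ, ι, κ}, {ζ, η, θ, ι, κ}}.
int(A) = ⋃ {U ∈ τ : U ⊆ A}. Opens contained in A: ∅.
Taking the union of these: int(A) = ∅.
cl(A) = ⋂ {C closed : A ⊆ C}. Closed sets containing A: {η, κ}, {ζ, η, κ}, {η, θ, κ}, {η, ι, κ}, {ζ, η, θ, κ}, {ζ, η, ι, κ}, {η, θ, ι, κ}, {ζ, η, θ, ι, κ}.
Intersecting these: cl(A) = {η, κ}.
∂A = cl(A) ∖ int(A) = {η, κ} ∖ ∅ = {η, κ}.


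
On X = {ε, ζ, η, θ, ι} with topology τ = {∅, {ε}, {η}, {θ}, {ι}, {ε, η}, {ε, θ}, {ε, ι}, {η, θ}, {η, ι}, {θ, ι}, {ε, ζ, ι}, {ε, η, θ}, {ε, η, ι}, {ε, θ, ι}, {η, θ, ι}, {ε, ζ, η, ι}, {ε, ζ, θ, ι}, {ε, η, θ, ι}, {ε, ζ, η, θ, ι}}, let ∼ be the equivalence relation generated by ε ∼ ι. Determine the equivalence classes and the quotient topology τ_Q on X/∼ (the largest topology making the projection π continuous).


X/∼ = {[ε=ι], [ζ], [η], [θ]}; |τ_Q| = 12.

Equivalence classes: [ε=ι], [ζ], [η], [θ].
Quotient map π: X → X/∼ sends ε ↦ [ε=ι], ζ ↦ [ζ], η ↦ [η], θ ↦ [θ], ι ↦ [ε=ι].
For each subset V ⊆ X/∼, compute π^{-1}(V) ⊆ X and check whether π^{-1}(V) ∈ τ. V is open in τ_Q iff π^{-1}(V) ∈ τ.
  V = {}: π^{-1}(V) = ∅ ∈ τ ✓.
  V = {[ε=ι]}: π^{-1}(V) = {ε, ι} ∈ τ ✓.
  V = {[ζ]}: π^{-1}(V) = {ζ} ∉ τ ✗.
  V = {[ε=ι], [ζ]}: π^{-1}(V) = {ε, ζ, ι} ∈ τ ✓.
  V = {[η]}: π^{-1}(V) = {η} ∈ τ ✓.
  V = {[ε=ι], [η]}: π^{-1}(V) = {ε, η, ι} ∈ τ ✓.
  V = {[ζ], [η]}: π^{-1}(V) = {ζ, η} ∉ τ ✗.
  V = {[ε=ι], [ζ], [η]}: π^{-1}(V) = {ε, ζ, η, ι} ∈ τ ✓.
  V = {[θ]}: π^{-1}(V) = {θ} ∈ τ ✓.
  V = {[ε=ι], [θ]}: π^{-1}(V) = {ε, θ, ι} ∈ τ ✓.
  V = {[ζ], [θ]}: π^{-1}(V) = {ζ, θ} ∉ τ ✗.
  V = {[ε=ι], [ζ], [θ]}: π^{-1}(V) = {ε, ζ, θ, ι} ∈ τ ✓.
  V = {[η], [θ]}: π^{-1}(V) = {η, θ} ∈ τ ✓.
  V = {[ε=ι], [η], [θ]}: π^{-1}(V) = {ε, η, θ, ι} ∈ τ ✓.
  V = {[ζ], [η], [θ]}: π^{-1}(V) = {ζ, η, θ} ∉ τ ✗.
  V = {[ε=ι], [ζ], [η], [θ]}: π^{-1}(V) = {ε, ζ, η, θ, ι} ∈ τ ✓.
Open sets in the quotient: τ_Q = {{}, {[ε=ι]}, {[ε=ι], [ζ]}, {[η]}, {[ε=ι], [η]}, {[ε=ι], [ζ], [η]}, {[θ]}, {[ε=ι], [θ]}, {[ε=ι], [ζ], [θ]}, {[η], [θ]}, {[ε=ι], [η], [θ]}, {[ε=ι], [ζ], [η], [θ]}} (12 elements).


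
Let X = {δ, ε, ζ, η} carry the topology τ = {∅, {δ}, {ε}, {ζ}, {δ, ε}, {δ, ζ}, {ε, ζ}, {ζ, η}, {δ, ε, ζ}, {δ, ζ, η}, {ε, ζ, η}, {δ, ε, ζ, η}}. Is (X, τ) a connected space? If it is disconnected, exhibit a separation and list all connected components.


(X, τ) is disconnected; components = [{δ}, {ε}, {ζ, η}].

Find clopen sets (U ∈ τ with X ∖ U ∈ τ):
  U = ∅, X ∖ U = {δ, ε, ζ, η} — both open, so U is clopen.
  U = {δ}, X ∖ U = {ε, ζ, η} — both open, so U is clopen.
  U = {ε}, X ∖ U = {δ, ζ, η} — both open, so U is clopen.
  U = {δ, ε}, X ∖ U = {ζ, η} — both open, so U is clopen.
  U = {ζ, η}, X ∖ U = {δ, ε} — both open, so U is clopen.
  U = {δ, ζ, η}, X ∖ U = {ε} — both open, so U is clopen.
  U = {ε, ζ, η}, X ∖ U = {δ} — both open, so U is clopen.
  U = {δ, ε, ζ, η}, X ∖ U = ∅ — both open, so U is clopen.
Nontrivial clopen(s) exist: e.g. {δ, ε}. So (X, τ) is disconnected.
Compute connected components by grouping points that agree on all clopens:
  component: {δ}
  component: {ε}
  component: {ζ, η}


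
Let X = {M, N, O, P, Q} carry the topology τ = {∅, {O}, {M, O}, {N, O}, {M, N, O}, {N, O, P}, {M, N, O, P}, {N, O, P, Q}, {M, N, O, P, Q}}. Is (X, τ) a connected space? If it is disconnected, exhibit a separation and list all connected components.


(X, τ) is connected.

Find clopen sets (U ∈ τ with X ∖ U ∈ τ):
  U = ∅, X ∖ U = {M, N, O, P, Q} — both open, so U is clopen.
  U = {M, N, O, P, Q}, X ∖ U = ∅ — both open, so U is clopen.
Only trivial clopens (∅ and X) exist, so (X, τ) is connected.
Compute connected components by grouping points that agree on all clopens:
  component: {M, N, O, P, Q}


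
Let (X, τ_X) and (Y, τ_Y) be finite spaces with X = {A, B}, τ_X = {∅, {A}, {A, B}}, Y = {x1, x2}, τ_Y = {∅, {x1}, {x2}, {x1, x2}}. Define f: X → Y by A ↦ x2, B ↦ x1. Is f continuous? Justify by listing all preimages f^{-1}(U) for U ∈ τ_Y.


f is NOT continuous.

Compute f^{-1}(U) for each U ∈ τ_Y:
  U = ∅: f^{-1}(U) = ∅ ∈ τ_X ✓.
  U = {x1}: f^{-1}(U) = {B} ∉ τ_X ✗.
  U = {x2}: f^{-1}(U) = {A} ∈ τ_X ✓.
  U = {x1, x2}: f^{-1}(U) = {A, B} ∈ τ_X ✓.
Found U = {x1} with f^{-1}(U) = {B} not in τ_X. Therefore f is NOT continuous.


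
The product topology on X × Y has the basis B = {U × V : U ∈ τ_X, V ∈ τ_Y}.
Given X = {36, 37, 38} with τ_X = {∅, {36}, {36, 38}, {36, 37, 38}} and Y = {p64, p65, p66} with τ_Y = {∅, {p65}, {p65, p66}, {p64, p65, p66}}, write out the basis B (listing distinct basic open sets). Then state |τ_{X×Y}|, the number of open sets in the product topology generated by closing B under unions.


Basis B = {∅ × ∅, {36} × {p65}, {36} × {p65, p66}, {36, 38} × {p65}, {36} × {p64, p65, p66}, {36, 37, 38} × {p65}, {36, 38} × {p65, p66}, {36, 38} × {p64, p65, p66}, {36, 37, 38} × {p65, p66}, {36, 37, 38} × {p64, p65, p66}}; |τ_{X×Y}| = 20.

Enumerate products U × V with U ∈ τ_X, V ∈ τ_Y (deduplicated):
  ∅ × ∅ = {} (∅)
  {36} × {p65} = {(36,p65)}
  {36} × {p65, p66} = {(36,p65), (36,p66)}
  {36, 38} × {p65} = {(36,p65), (38,p65)}
  {36} × {p64, p65, p66} = {(36,p64), (36,p65), (36,p66)}
  {36, 37, 38} × {p65} = {(36,p65), (37,p65), (38,p65)}
  {36, 38} × {p65, p66} = {(36,p65), (36,p66), (38,p65), (38,p66)}
  {36, 38} × {p64, p65, p66} = {(36,p64), (36,p65), (36,p66), (38,p64), (38,p65), (38,p66)}
  {36, 37, 38} × {p65, p66} = {(36,p65), (36,p66), (37,p65), (37,p66), (38,p65), (38,p66)}
  {36, 37, 38} × {p64, p65, p66} = {(36,p64), (36,p65), (36,p66), (37,p64), (37,p65), (37,p66), (38,p64), (38,p65), (38,p66)}
These 10 distinct sets form the basis B.
Close under arbitrary unions to get τ_{X×Y}; counting gives |τ_{X×Y}| = 20.


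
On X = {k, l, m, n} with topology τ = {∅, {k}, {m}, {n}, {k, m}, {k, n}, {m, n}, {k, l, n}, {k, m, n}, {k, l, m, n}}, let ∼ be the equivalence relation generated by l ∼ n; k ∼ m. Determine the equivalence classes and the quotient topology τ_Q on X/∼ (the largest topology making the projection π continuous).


X/∼ = {[k=m], [l=n]}; |τ_Q| = 3.

Equivalence classes: [k=m], [l=n].
Quotient map π: X → X/∼ sends k ↦ [k=m], l ↦ [l=n], m ↦ [k=m], n ↦ [l=n].
For each subset V ⊆ X/∼, compute π^{-1}(V) ⊆ X and check whether π^{-1}(V) ∈ τ. V is open in τ_Q iff π^{-1}(V) ∈ τ.
  V = {}: π^{-1}(V) = ∅ ∈ τ ✓.
  V = {[k=m]}: π^{-1}(V) = {k, m} ∈ τ ✓.
  V = {[l=n]}: π^{-1}(V) = {l, n} ∉ τ ✗.
  V = {[k=m], [l=n]}: π^{-1}(V) = {k, l, m, n} ∈ τ ✓.
Open sets in the quotient: τ_Q = {{}, {[k=m]}, {[k=m], [l=n]}} (3 elements).


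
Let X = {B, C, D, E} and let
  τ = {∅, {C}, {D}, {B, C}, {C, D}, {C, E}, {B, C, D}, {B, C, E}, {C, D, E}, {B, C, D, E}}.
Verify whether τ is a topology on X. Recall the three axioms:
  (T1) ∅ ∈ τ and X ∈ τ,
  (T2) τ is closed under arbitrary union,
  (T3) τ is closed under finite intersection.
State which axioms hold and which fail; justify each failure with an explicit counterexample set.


τ IS a topology on X.

Axiom (T1): ∅ ∈ τ? Yes; X ∈ τ? Yes.
Axiom (T2/T3): check pairwise unions and intersections of members of τ.
All pairwise intersections and unions checked — each lies in τ. Therefore τ satisfies (T1), (T2), (T3): it IS a topology on X.


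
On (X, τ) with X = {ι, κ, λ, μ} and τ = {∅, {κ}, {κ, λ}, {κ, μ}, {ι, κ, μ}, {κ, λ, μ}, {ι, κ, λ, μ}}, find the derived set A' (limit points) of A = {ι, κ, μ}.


A' = {ι, λ, μ}

For each x ∈ X, list the open sets U ∈ τ with x ∈ U, then check whether U ∩ (A ∖ {x}) ≠ ∅ for every such U.
  x = ι: opens ∋ x are {ι, κ, μ}, {ι, κ, λ, μ}; each meets A ∖ {ι}, so x IS a limit point.
  x = κ: open {κ} ∋ x has {κ} ∩ (A ∖ {κ}) = ∅, so x is NOT a limit point.
  x = λ: opens ∋ x are {κ, λ}, {κ, λ, μ}, {ι, κ, λ, μ}; each meets A ∖ {λ}, so x IS a limit point.
  x = μ: opens ∋ x are {κ, μ}, {ι, κ, μ}, {κ, λ, μ}, {ι, κ, λ, μ}; each meets A ∖ {μ}, so x IS a limit point.
Collecting: A' = {ι, λ, μ}.


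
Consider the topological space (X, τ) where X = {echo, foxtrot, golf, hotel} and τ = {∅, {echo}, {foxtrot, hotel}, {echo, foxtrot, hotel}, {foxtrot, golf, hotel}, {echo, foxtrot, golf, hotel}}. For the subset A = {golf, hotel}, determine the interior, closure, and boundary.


int(A) = ∅, cl(A) = {foxtrot, golf, hotel}, ∂A = {foxtrot, golf, hotel}.

Closed sets in (X, τ) are complements of opens:
  closed(X, τ) = {∅, {echo}, {golf}, {echo, golf}, {foxtrot, golf, hotel}, {echo, foxtrot, golf, hotel}}.
int(A) = ⋃ {U ∈ τ : U ⊆ A}. Opens contained in A: ∅.
Taking the union of these: int(A) = ∅.
cl(A) = ⋂ {C closed : A ⊆ C}. Closed sets containing A: {foxtrot, golf, hotel}, {echo, foxtrot, golf, hotel}.
Intersecting these: cl(A) = {foxtrot, golf, hotel}.
∂A = cl(A) ∖ int(A) = {foxtrot, golf, hotel} ∖ ∅ = {foxtrot, golf, hotel}.


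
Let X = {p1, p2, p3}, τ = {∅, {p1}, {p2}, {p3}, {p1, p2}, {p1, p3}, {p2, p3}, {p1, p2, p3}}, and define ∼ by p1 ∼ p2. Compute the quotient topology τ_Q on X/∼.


X/∼ = {[p1=p2], [p3]}; |τ_Q| = 4.

Equivalence classes: [p1=p2], [p3].
Quotient map π: X → X/∼ sends p1 ↦ [p1=p2], p2 ↦ [p1=p2], p3 ↦ [p3].
For each subset V ⊆ X/∼, compute π^{-1}(V) ⊆ X and check whether π^{-1}(V) ∈ τ. V is open in τ_Q iff π^{-1}(V) ∈ τ.
  V = {}: π^{-1}(V) = ∅ ∈ τ ✓.
  V = {[p1=p2]}: π^{-1}(V) = {p1, p2} ∈ τ ✓.
  V = {[p3]}: π^{-1}(V) = {p3} ∈ τ ✓.
  V = {[p1=p2], [p3]}: π^{-1}(V) = {p1, p2, p3} ∈ τ ✓.
Open sets in the quotient: τ_Q = {{}, {[p1=p2]}, {[p3]}, {[p1=p2], [p3]}} (4 elements).


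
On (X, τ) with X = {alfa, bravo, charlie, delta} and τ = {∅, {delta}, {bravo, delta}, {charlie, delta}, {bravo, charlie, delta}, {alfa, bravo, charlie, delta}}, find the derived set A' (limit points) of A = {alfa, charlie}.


A' = {alfa}

For each x ∈ X, list the open sets U ∈ τ with x ∈ U, then check whether U ∩ (A ∖ {x}) ≠ ∅ for every such U.
  x = alfa: opens ∋ x are {alfa, bravo, charlie, delta}; each meets A ∖ {alfa}, so x IS a limit point.
  x = bravo: open {bravo, delta} ∋ x has {bravo, delta} ∩ (A ∖ {bravo}) = ∅, so x is NOT a limit point.
  x = charlie: open {charlie, delta} ∋ x has {charlie, delta} ∩ (A ∖ {charlie}) = ∅, so x is NOT a limit point.
  x = delta: open {delta} ∋ x has {delta} ∩ (A ∖ {delta}) = ∅, so x is NOT a limit point.
Collecting: A' = {alfa}.


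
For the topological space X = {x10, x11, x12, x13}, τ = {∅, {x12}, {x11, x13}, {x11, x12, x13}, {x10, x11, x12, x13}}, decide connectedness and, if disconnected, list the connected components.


(X, τ) is connected.

Find clopen sets (U ∈ τ with X ∖ U ∈ τ):
  U = ∅, X ∖ U = {x10, x11, x12, x13} — both open, so U is clopen.
  U = {x10, x11, x12, x13}, X ∖ U = ∅ — both open, so U is clopen.
Only trivial clopens (∅ and X) exist, so (X, τ) is connected.
Compute connected components by grouping points that agree on all clopens:
  component: {x10, x11, x12, x13}


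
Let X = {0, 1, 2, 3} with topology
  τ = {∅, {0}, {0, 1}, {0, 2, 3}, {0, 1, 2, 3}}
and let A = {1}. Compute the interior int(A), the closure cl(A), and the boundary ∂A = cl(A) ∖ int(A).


int(A) = ∅, cl(A) = {1}, ∂A = {1}.

Closed sets in (X, τ) are complements of opens:
  closed(X, τ) = {∅, {1}, {2, 3}, {1, 2, 3}, {0, 1, 2, 3}}.
int(A) = ⋃ {U ∈ τ : U ⊆ A}. Opens contained in A: ∅.
Taking the union of these: int(A) = ∅.
cl(A) = ⋂ {C closed : A ⊆ C}. Closed sets containing A: {1}, {1, 2, 3}, {0, 1, 2, 3}.
Intersecting these: cl(A) = {1}.
∂A = cl(A) ∖ int(A) = {1} ∖ ∅ = {1}.


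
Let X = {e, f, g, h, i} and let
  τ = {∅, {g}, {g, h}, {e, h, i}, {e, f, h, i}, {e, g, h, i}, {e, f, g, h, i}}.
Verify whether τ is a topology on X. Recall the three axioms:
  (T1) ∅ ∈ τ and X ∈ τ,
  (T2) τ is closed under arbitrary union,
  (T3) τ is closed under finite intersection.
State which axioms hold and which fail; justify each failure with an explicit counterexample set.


τ is NOT a topology on X.

Axiom (T1): ∅ ∈ τ? Yes; X ∈ τ? Yes.
Axiom (T2/T3): check pairwise unions and intersections of members of τ.
Counterexample for (T3): {g, h} ∩ {e, h, i} = {h} ∉ τ. Therefore τ is NOT a topology.


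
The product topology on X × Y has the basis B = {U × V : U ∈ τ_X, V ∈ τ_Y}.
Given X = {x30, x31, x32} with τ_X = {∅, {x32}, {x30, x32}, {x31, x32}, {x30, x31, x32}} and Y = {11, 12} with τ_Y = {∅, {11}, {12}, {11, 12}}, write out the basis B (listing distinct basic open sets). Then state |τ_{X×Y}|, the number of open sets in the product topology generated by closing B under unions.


Basis B = {∅ × ∅, {x32} × {11}, {x32} × {12}, {x30, x32} × {11}, {x30, x32} × {12}, {x31, x32} × {11}, {x31, x32} × {12}, {x32} × {11, 12}, {x30, x31, x32} × {11}, {x30, x31, x32} × {12}, {x30, x32} × {11, 12}, {x31, x32} × {11, 12}, {x30, x31, x32} × {11, 12}}; |τ_{X×Y}| = 25.

Enumerate products U × V with U ∈ τ_X, V ∈ τ_Y (deduplicated):
  ∅ × ∅ = {} (∅)
  {x32} × {11} = {(x32,11)}
  {x32} × {12} = {(x32,12)}
  {x30, x32} × {11} = {(x30,11), (x32,11)}
  {x30, x32} × {12} = {(x30,12), (x32,12)}
  {x31, x32} × {11} = {(x31,11), (x32,11)}
  {x31, x32} × {12} = {(x31,12), (x32,12)}
  {x32} × {11, 12} = {(x32,11), (x32,12)}
  {x30, x31, x32} × {11} = {(x30,11), (x31,11), (x32,11)}
  {x30, x31, x32} × {12} = {(x30,12), (x31,12), (x32,12)}
  {x30, x32} × {11, 12} = {(x30,11), (x30,12), (x32,11), (x32,12)}
  {x31, x32} × {11, 12} = {(x31,11), (x31,12), (x32,11), (x32,12)}
  {x30, x31, x32} × {11, 12} = {(x30,11), (x30,12), (x31,11), (x31,12), (x32,11), (x32,12)}
These 13 distinct sets form the basis B.
Close under arbitrary unions to get τ_{X×Y}; counting gives |τ_{X×Y}| = 25.


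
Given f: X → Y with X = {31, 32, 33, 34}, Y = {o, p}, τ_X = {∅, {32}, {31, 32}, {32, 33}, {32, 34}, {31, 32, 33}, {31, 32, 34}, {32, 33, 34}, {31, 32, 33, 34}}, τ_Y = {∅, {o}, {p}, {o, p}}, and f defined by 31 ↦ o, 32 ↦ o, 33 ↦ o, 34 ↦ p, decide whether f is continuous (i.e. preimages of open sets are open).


f is NOT continuous.

Compute f^{-1}(U) for each U ∈ τ_Y:
  U = ∅: f^{-1}(U) = ∅ ∈ τ_X ✓.
  U = {o}: f^{-1}(U) = {31, 32, 33} ∈ τ_X ✓.
  U = {p}: f^{-1}(U) = {34} ∉ τ_X ✗.
  U = {o, p}: f^{-1}(U) = {31, 32, 33, 34} ∈ τ_X ✓.
Found U = {p} with f^{-1}(U) = {34} not in τ_X. Therefore f is NOT continuous.


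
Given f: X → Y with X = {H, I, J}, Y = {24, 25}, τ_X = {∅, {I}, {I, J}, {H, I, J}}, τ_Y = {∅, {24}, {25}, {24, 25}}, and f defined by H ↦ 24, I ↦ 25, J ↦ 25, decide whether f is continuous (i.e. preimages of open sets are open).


f is NOT continuous.

Compute f^{-1}(U) for each U ∈ τ_Y:
  U = ∅: f^{-1}(U) = ∅ ∈ τ_X ✓.
  U = {24}: f^{-1}(U) = {H} ∉ τ_X ✗.
  U = {25}: f^{-1}(U) = {I, J} ∈ τ_X ✓.
  U = {24, 25}: f^{-1}(U) = {H, I, J} ∈ τ_X ✓.
Found U = {24} with f^{-1}(U) = {H} not in τ_X. Therefore f is NOT continuous.


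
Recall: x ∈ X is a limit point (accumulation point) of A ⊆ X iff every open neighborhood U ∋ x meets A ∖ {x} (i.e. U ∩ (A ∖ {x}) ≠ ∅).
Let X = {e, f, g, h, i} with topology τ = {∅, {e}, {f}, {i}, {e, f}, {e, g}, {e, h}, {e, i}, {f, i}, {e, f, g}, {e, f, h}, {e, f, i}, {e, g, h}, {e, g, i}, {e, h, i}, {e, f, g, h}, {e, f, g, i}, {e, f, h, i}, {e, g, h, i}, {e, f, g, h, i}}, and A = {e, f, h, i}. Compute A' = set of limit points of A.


A' = {g, h}

For each x ∈ X, list the open sets U ∈ τ with x ∈ U, then check whether U ∩ (A ∖ {x}) ≠ ∅ for every such U.
  x = e: open {e} ∋ x has {e} ∩ (A ∖ {e}) = ∅, so x is NOT a limit point.
  x = f: open {f} ∋ x has {f} ∩ (A ∖ {f}) = ∅, so x is NOT a limit point.
  x = g: opens ∋ x are {e, g}, {e, f, g}, {e, g, h}, {e, g, i}, {e, f, g, h}, {e, f, g, i}, {e, g, h, i}, {e, f, g, h, i}; each meets A ∖ {g}, so x IS a limit point.
  x = h: opens ∋ x are {e, h}, {e, f, h}, {e, g, h}, {e, h, i}, {e, f, g, h}, {e, f, h, i}, {e, g, h, i}, {e, f, g, h, i}; each meets A ∖ {h}, so x IS a limit point.
  x = i: open {i} ∋ x has {i} ∩ (A ∖ {i}) = ∅, so x is NOT a limit point.
Collecting: A' = {g, h}.


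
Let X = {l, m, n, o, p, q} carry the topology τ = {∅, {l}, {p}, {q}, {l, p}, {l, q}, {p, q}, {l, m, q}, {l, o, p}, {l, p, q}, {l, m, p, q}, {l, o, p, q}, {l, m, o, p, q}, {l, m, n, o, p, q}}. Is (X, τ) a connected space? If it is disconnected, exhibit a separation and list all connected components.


(X, τ) is connected.

Find clopen sets (U ∈ τ with X ∖ U ∈ τ):
  U = ∅, X ∖ U = {l, m, n, o, p, q} — both open, so U is clopen.
  U = {l, m, n, o, p, q}, X ∖ U = ∅ — both open, so U is clopen.
Only trivial clopens (∅ and X) exist, so (X, τ) is connected.
Compute connected components by grouping points that agree on all clopens:
  component: {l, m, n, o, p, q}


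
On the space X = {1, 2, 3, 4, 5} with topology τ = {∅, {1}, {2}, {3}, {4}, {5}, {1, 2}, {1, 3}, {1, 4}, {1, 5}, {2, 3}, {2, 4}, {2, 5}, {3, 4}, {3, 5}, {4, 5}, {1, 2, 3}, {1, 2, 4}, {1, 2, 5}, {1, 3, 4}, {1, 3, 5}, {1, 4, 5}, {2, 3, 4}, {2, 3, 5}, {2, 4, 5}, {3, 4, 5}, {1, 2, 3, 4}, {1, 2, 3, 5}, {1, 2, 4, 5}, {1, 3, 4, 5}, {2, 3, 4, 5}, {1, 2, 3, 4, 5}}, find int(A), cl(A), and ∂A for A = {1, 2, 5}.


int(A) = {1, 2, 5}, cl(A) = {1, 2, 5}, ∂A = ∅.

Closed sets in (X, τ) are complements of opens:
  closed(X, τ) = {∅, {1}, {2}, {3}, {4}, {5}, {1, 2}, {1, 3}, {1, 4}, {1, 5}, {2, 3}, {2, 4}, {2, 5}, {3, 4}, {3, 5}, {4, 5}, {1, 2, 3}, {1, 2, 4}, {1, 2, 5}, {1, 3, 4}, {1, 3, 5}, {1, 4, 5}, {2, 3, 4}, {2, 3, 5}, {2, 4, 5}, {3, 4, 5}, {1, 2, 3, 4}, {1, 2, 3, 5}, {1, 2, 4, 5}, {1, 3, 4, 5}, {2, 3, 4, 5}, {1, 2, 3, 4, 5}}.
int(A) = ⋃ {U ∈ τ : U ⊆ A}. Opens contained in A: ∅, {1}, {2}, {5}, {1, 2}, {1, 5}, {2, 5}, {1, 2, 5}.
Taking the union of these: int(A) = {1, 2, 5}.
cl(A) = ⋂ {C closed : A ⊆ C}. Closed sets containing A: {1, 2, 5}, {1, 2, 3, 5}, {1, 2, 4, 5}, {1, 2, 3, 4, 5}.
Intersecting these: cl(A) = {1, 2, 5}.
∂A = cl(A) ∖ int(A) = {1, 2, 5} ∖ {1, 2, 5} = ∅.


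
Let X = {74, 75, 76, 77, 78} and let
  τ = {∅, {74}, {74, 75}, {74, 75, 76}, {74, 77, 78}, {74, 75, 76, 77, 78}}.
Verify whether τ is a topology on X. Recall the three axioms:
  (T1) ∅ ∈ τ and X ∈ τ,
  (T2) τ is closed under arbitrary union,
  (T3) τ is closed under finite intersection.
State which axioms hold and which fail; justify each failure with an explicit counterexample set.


τ is NOT a topology on X.

Axiom (T1): ∅ ∈ τ? Yes; X ∈ τ? Yes.
Axiom (T2/T3): check pairwise unions and intersections of members of τ.
Counterexample for (T2): {74, 75} ∪ {74, 77, 78} = {74, 75, 77, 78} ∉ τ. Therefore τ is NOT a topology.


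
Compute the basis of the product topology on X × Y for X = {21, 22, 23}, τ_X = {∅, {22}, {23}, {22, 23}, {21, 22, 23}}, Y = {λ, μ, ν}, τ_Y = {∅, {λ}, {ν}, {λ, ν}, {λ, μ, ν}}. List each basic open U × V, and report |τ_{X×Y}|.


Basis B = {∅ × ∅, {22} × {λ}, {22} × {ν}, {23} × {λ}, {23} × {ν}, {22} × {λ, ν}, {22, 23} × {λ}, {22, 23} × {ν}, {23} × {λ, ν}, {21, 22, 23} × {λ}, {21, 22, 23} × {ν}, {22} × {λ, μ, ν}, {23} × {λ, μ, ν}, {22, 23} × {λ, ν}, {21, 22, 23} × {λ, ν}, {22, 23} × {λ, μ, ν}, {21, 22, 23} × {λ, μ, ν}}; |τ_{X×Y}| = 48.

Enumerate products U × V with U ∈ τ_X, V ∈ τ_Y (deduplicated):
  ∅ × ∅ = {} (∅)
  {22} × {λ} = {(22,λ)}
  {22} × {ν} = {(22,ν)}
  {23} × {λ} = {(23,λ)}
  {23} × {ν} = {(23,ν)}
  {22} × {λ, ν} = {(22,λ), (22,ν)}
  {22, 23} × {λ} = {(22,λ), (23,λ)}
  {22, 23} × {ν} = {(22,ν), (23,ν)}
  {23} × {λ, ν} = {(23,λ), (23,ν)}
  {21, 22, 23} × {λ} = {(21,λ), (22,λ), (23,λ)}
  {21, 22, 23} × {ν} = {(21,ν), (22,ν), (23,ν)}
  {22} × {λ, μ, ν} = {(22,λ), (22,μ), (22,ν)}
  {23} × {λ, μ, ν} = {(23,λ), (23,μ), (23,ν)}
  {22, 23} × {λ, ν} = {(22,λ), (22,ν), (23,λ), (23,ν)}
  {21, 22, 23} × {λ, ν} = {(21,λ), (21,ν), (22,λ), (22,ν), (23,λ), (23,ν)}
  {22, 23} × {λ, μ, ν} = {(22,λ), (22,μ), (22,ν), (23,λ), (23,μ), (23,ν)}
  {21, 22, 23} × {λ, μ, ν} = {(21,λ), (21,μ), (21,ν), (22,λ), (22,μ), (22,ν), (23,λ), (23,μ), (23,ν)}
These 17 distinct sets form the basis B.
Close under arbitrary unions to get τ_{X×Y}; counting gives |τ_{X×Y}| = 48.


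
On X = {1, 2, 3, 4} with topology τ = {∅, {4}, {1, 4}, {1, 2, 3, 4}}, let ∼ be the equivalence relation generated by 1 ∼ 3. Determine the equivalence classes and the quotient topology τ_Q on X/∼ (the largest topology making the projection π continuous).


X/∼ = {[1=3], [2], [4]}; |τ_Q| = 3.

Equivalence classes: [1=3], [2], [4].
Quotient map π: X → X/∼ sends 1 ↦ [1=3], 2 ↦ [2], 3 ↦ [1=3], 4 ↦ [4].
For each subset V ⊆ X/∼, compute π^{-1}(V) ⊆ X and check whether π^{-1}(V) ∈ τ. V is open in τ_Q iff π^{-1}(V) ∈ τ.
  V = {}: π^{-1}(V) = ∅ ∈ τ ✓.
  V = {[1=3]}: π^{-1}(V) = {1, 3} ∉ τ ✗.
  V = {[2]}: π^{-1}(V) = {2} ∉ τ ✗.
  V = {[1=3], [2]}: π^{-1}(V) = {1, 2, 3} ∉ τ ✗.
  V = {[4]}: π^{-1}(V) = {4} ∈ τ ✓.
  V = {[1=3], [4]}: π^{-1}(V) = {1, 3, 4} ∉ τ ✗.
  V = {[2], [4]}: π^{-1}(V) = {2, 4} ∉ τ ✗.
  V = {[1=3], [2], [4]}: π^{-1}(V) = {1, 2, 3, 4} ∈ τ ✓.
Open sets in the quotient: τ_Q = {{}, {[4]}, {[1=3], [2], [4]}} (3 elements).


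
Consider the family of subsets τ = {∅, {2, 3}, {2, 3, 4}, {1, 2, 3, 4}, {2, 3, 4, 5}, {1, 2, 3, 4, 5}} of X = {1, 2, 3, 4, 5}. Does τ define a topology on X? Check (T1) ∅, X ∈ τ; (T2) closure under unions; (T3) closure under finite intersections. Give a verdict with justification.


τ IS a topology on X.

Axiom (T1): ∅ ∈ τ? Yes; X ∈ τ? Yes.
Axiom (T2/T3): check pairwise unions and intersections of members of τ.
All pairwise intersections and unions checked — each lies in τ. Therefore τ satisfies (T1), (T2), (T3): it IS a topology on X.


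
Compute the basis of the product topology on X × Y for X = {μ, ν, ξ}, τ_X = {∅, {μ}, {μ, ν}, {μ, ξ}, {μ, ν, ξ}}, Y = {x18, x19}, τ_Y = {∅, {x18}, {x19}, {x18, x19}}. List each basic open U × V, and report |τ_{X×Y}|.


Basis B = {∅ × ∅, {μ} × {x18}, {μ} × {x19}, {μ} × {x18, x19}, {μ, ν} × {x18}, {μ, ξ} × {x18}, {μ, ν} × {x19}, {μ, ξ} × {x19}, {μ, ν, ξ} × {x18}, {μ, ν, ξ} × {x19}, {μ, ν} × {x18, x19}, {μ, ξ} × {x18, x19}, {μ, ν, ξ} × {x18, x19}}; |τ_{X×Y}| = 25.

Enumerate products U × V with U ∈ τ_X, V ∈ τ_Y (deduplicated):
  ∅ × ∅ = {} (∅)
  {μ} × {x18} = {(μ,x18)}
  {μ} × {x19} = {(μ,x19)}
  {μ} × {x18, x19} = {(μ,x18), (μ,x19)}
  {μ, ν} × {x18} = {(μ,x18), (ν,x18)}
  {μ, ξ} × {x18} = {(μ,x18), (ξ,x18)}
  {μ, ν} × {x19} = {(μ,x19), (ν,x19)}
  {μ, ξ} × {x19} = {(μ,x19), (ξ,x19)}
  {μ, ν, ξ} × {x18} = {(μ,x18), (ν,x18), (ξ,x18)}
  {μ, ν, ξ} × {x19} = {(μ,x19), (ν,x19), (ξ,x19)}
  {μ, ν} × {x18, x19} = {(μ,x18), (μ,x19), (ν,x18), (ν,x19)}
  {μ, ξ} × {x18, x19} = {(μ,x18), (μ,x19), (ξ,x18), (ξ,x19)}
  {μ, ν, ξ} × {x18, x19} = {(μ,x18), (μ,x19), (ν,x18), (ν,x19), (ξ,x18), (ξ,x19)}
These 13 distinct sets form the basis B.
Close under arbitrary unions to get τ_{X×Y}; counting gives |τ_{X×Y}| = 25.


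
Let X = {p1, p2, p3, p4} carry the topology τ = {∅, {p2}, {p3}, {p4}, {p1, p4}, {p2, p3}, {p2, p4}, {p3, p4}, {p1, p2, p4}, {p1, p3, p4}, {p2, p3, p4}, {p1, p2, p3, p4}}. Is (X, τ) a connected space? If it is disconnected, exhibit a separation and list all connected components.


(X, τ) is disconnected; components = [{p2}, {p3}, {p1, p4}].

Find clopen sets (U ∈ τ with X ∖ U ∈ τ):
  U = ∅, X ∖ U = {p1, p2, p3, p4} — both open, so U is clopen.
  U = {p2}, X ∖ U = {p1, p3, p4} — both open, so U is clopen.
  U = {p3}, X ∖ U = {p1, p2, p4} — both open, so U is clopen.
  U = {p1, p4}, X ∖ U = {p2, p3} — both open, so U is clopen.
  U = {p2, p3}, X ∖ U = {p1, p4} — both open, so U is clopen.
  U = {p1, p2, p4}, X ∖ U = {p3} — both open, so U is clopen.
  U = {p1, p3, p4}, X ∖ U = {p2} — both open, so U is clopen.
  U = {p1, p2, p3, p4}, X ∖ U = ∅ — both open, so U is clopen.
Nontrivial clopen(s) exist: e.g. {p2}. So (X, τ) is disconnected.
Compute connected components by grouping points that agree on all clopens:
  component: {p2}
  component: {p3}
  component: {p1, p4}


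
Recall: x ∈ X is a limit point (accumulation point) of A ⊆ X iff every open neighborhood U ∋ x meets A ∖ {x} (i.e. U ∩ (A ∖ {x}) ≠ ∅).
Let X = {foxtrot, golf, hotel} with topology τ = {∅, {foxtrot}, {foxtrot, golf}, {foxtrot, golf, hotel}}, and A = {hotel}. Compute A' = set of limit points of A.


A' = ∅

For each x ∈ X, list the open sets U ∈ τ with x ∈ U, then check whether U ∩ (A ∖ {x}) ≠ ∅ for every such U.
  x = foxtrot: open {foxtrot} ∋ x has {foxtrot} ∩ (A ∖ {foxtrot}) = ∅, so x is NOT a limit point.
  x = golf: open {foxtrot, golf} ∋ x has {foxtrot, golf} ∩ (A ∖ {golf}) = ∅, so x is NOT a limit point.
  x = hotel: open {foxtrot, golf, hotel} ∋ x has {foxtrot, golf, hotel} ∩ (A ∖ {hotel}) = ∅, so x is NOT a limit point.
Collecting: A' = ∅.


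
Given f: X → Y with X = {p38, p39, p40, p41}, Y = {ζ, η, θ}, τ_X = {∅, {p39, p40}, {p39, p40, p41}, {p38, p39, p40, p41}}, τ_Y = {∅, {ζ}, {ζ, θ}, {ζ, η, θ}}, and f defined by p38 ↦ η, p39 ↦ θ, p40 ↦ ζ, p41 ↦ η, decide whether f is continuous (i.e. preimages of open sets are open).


f is NOT continuous.

Compute f^{-1}(U) for each U ∈ τ_Y:
  U = ∅: f^{-1}(U) = ∅ ∈ τ_X ✓.
  U = {ζ}: f^{-1}(U) = {p40} ∉ τ_X ✗.
  U = {ζ, θ}: f^{-1}(U) = {p39, p40} ∈ τ_X ✓.
  U = {ζ, η, θ}: f^{-1}(U) = {p38, p39, p40, p41} ∈ τ_X ✓.
Found U = {ζ} with f^{-1}(U) = {p40} not in τ_X. Therefore f is NOT continuous.


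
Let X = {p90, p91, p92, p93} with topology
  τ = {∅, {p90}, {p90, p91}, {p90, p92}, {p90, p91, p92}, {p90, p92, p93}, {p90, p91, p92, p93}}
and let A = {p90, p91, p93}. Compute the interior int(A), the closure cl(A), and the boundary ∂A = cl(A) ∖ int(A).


int(A) = {p90, p91}, cl(A) = {p90, p91, p92, p93}, ∂A = {p92, p93}.

Closed sets in (X, τ) are complements of opens:
  closed(X, τ) = {∅, {p91}, {p93}, {p91, p93}, {p92, p93}, {p91, p92, p93}, {p90, p91, p92, p93}}.
int(A) = ⋃ {U ∈ τ : U ⊆ A}. Opens contained in A: ∅, {p90}, {p90, p91}.
Taking the union of these: int(A) = {p90, p91}.
cl(A) = ⋂ {C closed : A ⊆ C}. Closed sets containing A: {p90, p91, p92, p93}.
Intersecting these: cl(A) = {p90, p91, p92, p93}.
∂A = cl(A) ∖ int(A) = {p90, p91, p92, p93} ∖ {p90, p91} = {p92, p93}.


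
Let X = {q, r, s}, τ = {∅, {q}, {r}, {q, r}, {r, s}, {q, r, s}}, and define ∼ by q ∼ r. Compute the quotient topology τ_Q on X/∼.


X/∼ = {[q=r], [s]}; |τ_Q| = 3.

Equivalence classes: [q=r], [s].
Quotient map π: X → X/∼ sends q ↦ [q=r], r ↦ [q=r], s ↦ [s].
For each subset V ⊆ X/∼, compute π^{-1}(V) ⊆ X and check whether π^{-1}(V) ∈ τ. V is open in τ_Q iff π^{-1}(V) ∈ τ.
  V = {}: π^{-1}(V) = ∅ ∈ τ ✓.
  V = {[q=r]}: π^{-1}(V) = {q, r} ∈ τ ✓.
  V = {[s]}: π^{-1}(V) = {s} ∉ τ ✗.
  V = {[q=r], [s]}: π^{-1}(V) = {q, r, s} ∈ τ ✓.
Open sets in the quotient: τ_Q = {{}, {[q=r]}, {[q=r], [s]}} (3 elements).


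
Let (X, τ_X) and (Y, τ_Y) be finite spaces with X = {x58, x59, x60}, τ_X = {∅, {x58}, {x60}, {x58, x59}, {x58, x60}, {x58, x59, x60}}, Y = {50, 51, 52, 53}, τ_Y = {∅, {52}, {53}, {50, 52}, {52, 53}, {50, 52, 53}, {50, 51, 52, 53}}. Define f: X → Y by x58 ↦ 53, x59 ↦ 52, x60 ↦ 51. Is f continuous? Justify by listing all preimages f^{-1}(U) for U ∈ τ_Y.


f is NOT continuous.

Compute f^{-1}(U) for each U ∈ τ_Y:
  U = ∅: f^{-1}(U) = ∅ ∈ τ_X ✓.
  U = {52}: f^{-1}(U) = {x59} ∉ τ_X ✗.
  U = {53}: f^{-1}(U) = {x58} ∈ τ_X ✓.
  U = {50, 52}: f^{-1}(U) = {x59} ∉ τ_X ✗.
  U = {52, 53}: f^{-1}(U) = {x58, x59} ∈ τ_X ✓.
  U = {50, 52, 53}: f^{-1}(U) = {x58, x59} ∈ τ_X ✓.
  U = {50, 51, 52, 53}: f^{-1}(U) = {x58, x59, x60} ∈ τ_X ✓.
Found U = {52} with f^{-1}(U) = {x59} not in τ_X. Therefore f is NOT continuous.


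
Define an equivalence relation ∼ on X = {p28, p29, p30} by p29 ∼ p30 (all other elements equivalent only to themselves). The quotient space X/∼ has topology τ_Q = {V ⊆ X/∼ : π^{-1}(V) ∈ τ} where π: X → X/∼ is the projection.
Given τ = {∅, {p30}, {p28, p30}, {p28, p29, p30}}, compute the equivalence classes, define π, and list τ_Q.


X/∼ = {[p28], [p29=p30]}; |τ_Q| = 2.

Equivalence classes: [p28], [p29=p30].
Quotient map π: X → X/∼ sends p28 ↦ [p28], p29 ↦ [p29=p30], p30 ↦ [p29=p30].
For each subset V ⊆ X/∼, compute π^{-1}(V) ⊆ X and check whether π^{-1}(V) ∈ τ. V is open in τ_Q iff π^{-1}(V) ∈ τ.
  V = {}: π^{-1}(V) = ∅ ∈ τ ✓.
  V = {[p28]}: π^{-1}(V) = {p28} ∉ τ ✗.
  V = {[p29=p30]}: π^{-1}(V) = {p29, p30} ∉ τ ✗.
  V = {[p28], [p29=p30]}: π^{-1}(V) = {p28, p29, p30} ∈ τ ✓.
Open sets in the quotient: τ_Q = {{}, {[p28], [p29=p30]}} (2 elements).
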